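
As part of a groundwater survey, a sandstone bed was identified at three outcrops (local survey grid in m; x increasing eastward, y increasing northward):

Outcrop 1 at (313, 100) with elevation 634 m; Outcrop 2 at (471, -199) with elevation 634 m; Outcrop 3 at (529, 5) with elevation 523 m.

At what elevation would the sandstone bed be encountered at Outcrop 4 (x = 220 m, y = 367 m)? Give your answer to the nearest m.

Two edge vectors: Outcrop 1→Outcrop 2 = (158, -299, 0), Outcrop 1→Outcrop 3 = (216, -95, -111).
Normal n = (Outcrop 1→Outcrop 2) × (Outcrop 1→Outcrop 3) = (33189, 17538, 49574).
So ∂z/∂x = −n_x/n_z = −0.66948 and ∂z/∂y = −n_y/n_z = −0.35377.
Intercept c from Outcrop 1: 634 + 209.55 + 35.38 = 878.93.
At (220, 367): z = −147.3 − 129.8 + 878.93 = 601.8 m.

602 m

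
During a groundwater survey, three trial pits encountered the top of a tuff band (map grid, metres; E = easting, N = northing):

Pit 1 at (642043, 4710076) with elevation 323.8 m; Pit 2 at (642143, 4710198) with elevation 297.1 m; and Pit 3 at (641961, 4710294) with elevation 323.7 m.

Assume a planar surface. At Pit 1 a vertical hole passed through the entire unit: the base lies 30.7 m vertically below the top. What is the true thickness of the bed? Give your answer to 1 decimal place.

30.1 m

Two edge vectors: Pit 1→Pit 2 = (100, 122, -26.7), Pit 1→Pit 3 = (-82, 218, -0.1).
Normal n = (Pit 1→Pit 2) × (Pit 1→Pit 3) = (5808.4, 2199.4, 31804).
So ∂z/∂E = −n_x/n_z = −0.18263 and ∂z/∂N = −n_y/n_z = −0.06915.
|∇z| = √(a²+b²) = 0.19529, so dip δ = arctan(0.19529) = 11.05°.
True thickness = vertical thickness × cos δ = 30.7 × cos 11.05° = 30.1 m.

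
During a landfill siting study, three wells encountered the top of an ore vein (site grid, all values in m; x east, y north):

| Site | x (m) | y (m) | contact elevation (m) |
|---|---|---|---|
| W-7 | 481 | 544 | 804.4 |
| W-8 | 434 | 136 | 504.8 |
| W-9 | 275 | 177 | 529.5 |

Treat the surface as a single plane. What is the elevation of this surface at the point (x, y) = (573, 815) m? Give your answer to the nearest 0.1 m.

1005.4 m

Two edge vectors: W-7→W-8 = (-47, -408, -299.6), W-7→W-9 = (-206, -367, -274.9).
Normal n = (W-7→W-8) × (W-7→W-9) = (2206, 48797.3, -66799).
So ∂z/∂x = −n_x/n_z = 0.03302 and ∂z/∂y = −n_y/n_z = 0.73051.
Intercept c from W-7: 804.4 − 15.88 − 397.40 = 391.12.
At (573, 815): z = 18.9 + 595.4 + 391.12 = 1005.4 m.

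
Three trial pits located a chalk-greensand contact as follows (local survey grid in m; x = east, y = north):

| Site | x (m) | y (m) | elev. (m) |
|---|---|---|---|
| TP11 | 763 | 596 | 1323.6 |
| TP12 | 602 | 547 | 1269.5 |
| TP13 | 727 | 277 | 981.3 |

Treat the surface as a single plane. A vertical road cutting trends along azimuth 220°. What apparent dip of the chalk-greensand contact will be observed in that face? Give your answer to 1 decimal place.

Let the plane be z = a·x + b·y + c.
TP12−TP11: −161a − 49b = −54.1;  TP13−TP11: −36a − 319b = −342.3.
Solving gives a = 0.00978, b = 1.07194.
Unit vector along 220° is (sin 220°, cos 220°) = (-0.6428, -0.7660).
Slope in that direction = a·(-0.6428) + b·(-0.7660) = −0.82744.
Apparent dip = arctan|0.82744| = 39.6° (true dip is 47.0°, so apparent ≤ true as expected).

39.6°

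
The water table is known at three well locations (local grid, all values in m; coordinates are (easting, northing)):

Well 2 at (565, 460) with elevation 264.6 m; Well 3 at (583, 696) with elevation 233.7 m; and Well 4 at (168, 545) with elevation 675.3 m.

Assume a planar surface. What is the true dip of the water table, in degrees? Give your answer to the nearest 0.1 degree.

Let the plane be z = a·E + b·N + c.
Well 3−Well 2: 18a + 236b = −30.9;  Well 4−Well 2: −397a + 85b = 410.7.
Solving gives a = −1.04547, b = −0.05119.
Gradient magnitude |∇z| = √(a² + b²) = √(1.09301 + 0.00262) = 1.04672.
True dip = arctan(1.04672) = 46.3°, dipping toward E (azimuth ≈ 087°).

46.3°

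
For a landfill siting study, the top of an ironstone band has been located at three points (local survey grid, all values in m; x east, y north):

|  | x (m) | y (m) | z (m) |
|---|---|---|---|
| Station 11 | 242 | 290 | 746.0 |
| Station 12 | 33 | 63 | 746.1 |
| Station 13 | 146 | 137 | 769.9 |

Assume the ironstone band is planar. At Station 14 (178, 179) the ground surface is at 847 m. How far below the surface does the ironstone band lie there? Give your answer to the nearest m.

81 m

Let the plane be z = a·x + b·y + c.
Station 12−Station 11: −209a − 227b = 0.1;  Station 13−Station 11: −96a − 153b = 23.9.
Solving gives a = 0.53117, b = −0.48949.
Then c = 746 − a·242 − b·290 = 759.41.
At (178, 179): z_contact = 94.5 − 87.6 + 759.41 = 766.3 m.
Depth below ground = 847 − 766.3 = 81 m.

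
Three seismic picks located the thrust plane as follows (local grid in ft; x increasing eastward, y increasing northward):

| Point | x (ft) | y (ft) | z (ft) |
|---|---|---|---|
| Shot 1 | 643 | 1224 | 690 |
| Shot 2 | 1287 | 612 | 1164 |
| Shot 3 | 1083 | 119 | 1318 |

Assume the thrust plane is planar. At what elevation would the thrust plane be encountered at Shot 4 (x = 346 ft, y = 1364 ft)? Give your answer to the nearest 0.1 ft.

534.4 ft

Two edge vectors: Shot 1→Shot 2 = (644, -612, 474), Shot 1→Shot 3 = (440, -1105, 628).
Normal n = (Shot 1→Shot 2) × (Shot 1→Shot 3) = (139434, -195872, -442340).
So ∂z/∂x = −n_x/n_z = 0.315219 and ∂z/∂y = −n_y/n_z = −0.442809.
Intercept c from Shot 1: 690 − 202.69 + 542.00 = 1029.31.
At (346, 1364): z = 109.1 − 604.0 + 1029.31 = 534.4 ft.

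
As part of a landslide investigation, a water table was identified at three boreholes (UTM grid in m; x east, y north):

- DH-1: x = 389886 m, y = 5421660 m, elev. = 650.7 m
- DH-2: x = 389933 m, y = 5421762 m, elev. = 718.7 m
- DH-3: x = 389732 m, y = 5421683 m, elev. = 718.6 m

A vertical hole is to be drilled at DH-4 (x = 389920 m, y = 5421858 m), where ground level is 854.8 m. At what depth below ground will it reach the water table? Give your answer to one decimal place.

Let the plane be z = a·x + b·y + c.
DH-2−DH-1: 47a + 102b = 68;  DH-3−DH-1: −154a + 23b = 67.9.
Solving gives a = −0.319363869, b = 0.813824528.
Then c = 650.7 − a·389886 − b·5421660 = −4287113.69.
At (389920, 5421858): z_contact = −124526.36 + 4412441.03 − 4287113.69 = 800.98 m.
Depth below ground = 854.8 − 800.98 = 53.8 m.

53.8 m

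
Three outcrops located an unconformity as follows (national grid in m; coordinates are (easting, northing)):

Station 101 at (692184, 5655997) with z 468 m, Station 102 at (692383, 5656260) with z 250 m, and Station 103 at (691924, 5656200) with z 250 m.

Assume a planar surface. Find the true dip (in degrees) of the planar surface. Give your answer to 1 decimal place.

Let the plane be z = a·E + b·N + c.
Station 102−Station 101: 199a + 263b = −218;  Station 103−Station 101: −260a + 203b = −218.
Solving gives a = 0.12025, b = −0.91988.
Gradient magnitude |∇z| = √(a² + b²) = √(0.01446 + 0.84618) = 0.92771.
True dip = arctan(0.92771) = 42.9°, dipping toward N (azimuth ≈ 353°).

42.9°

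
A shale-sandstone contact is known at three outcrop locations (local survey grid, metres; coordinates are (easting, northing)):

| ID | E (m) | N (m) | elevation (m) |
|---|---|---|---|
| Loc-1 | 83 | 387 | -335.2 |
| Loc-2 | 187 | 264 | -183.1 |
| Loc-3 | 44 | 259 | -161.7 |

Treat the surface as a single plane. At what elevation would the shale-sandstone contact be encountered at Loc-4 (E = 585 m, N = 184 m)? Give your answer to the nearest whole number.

-118 m

Let the plane be z = a·E + b·N + c.
Loc-2−Loc-1: 104a − 123b = 152.1;  Loc-3−Loc-1: −39a − 128b = 173.5.
Solving gives a = −0.10336, b = −1.32398.
Then c = -335.2 − a·83 − b·387 = 185.76.
At (585, 184): z = −60.5 − 243.6 + 185.76 = -118.3 m.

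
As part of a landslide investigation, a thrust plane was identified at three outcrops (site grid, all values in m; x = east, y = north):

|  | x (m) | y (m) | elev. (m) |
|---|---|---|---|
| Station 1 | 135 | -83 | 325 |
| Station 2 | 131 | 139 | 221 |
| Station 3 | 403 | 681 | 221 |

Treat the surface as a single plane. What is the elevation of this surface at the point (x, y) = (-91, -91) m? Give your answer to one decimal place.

125.0 m

Two edge vectors: Station 1→Station 2 = (-4, 222, -104), Station 1→Station 3 = (268, 764, -104).
Normal n = (Station 1→Station 2) × (Station 1→Station 3) = (56368, -28288, -62552).
So ∂z/∂x = −n_x/n_z = 0.90114 and ∂z/∂y = −n_y/n_z = −0.45223.
Intercept c from Station 1: 325 − 121.65 − 37.54 = 165.81.
At (-91, -91): z = −82.0 + 41.2 + 165.81 = 125.0 m.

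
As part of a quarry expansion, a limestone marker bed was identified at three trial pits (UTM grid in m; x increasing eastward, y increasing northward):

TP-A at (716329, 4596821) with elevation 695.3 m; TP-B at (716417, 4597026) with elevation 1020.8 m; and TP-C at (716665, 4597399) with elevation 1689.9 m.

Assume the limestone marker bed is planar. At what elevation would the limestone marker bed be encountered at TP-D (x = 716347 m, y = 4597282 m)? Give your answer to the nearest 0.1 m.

1270.0 m

Two edge vectors: TP-A→TP-B = (88, 205, 325.5), TP-A→TP-C = (336, 578, 994.6).
Normal n = (TP-A→TP-B) × (TP-A→TP-C) = (15754, 21843.2, -18016).
So ∂z/∂x = −n_x/n_z = 0.874444938 and ∂z/∂y = −n_y/n_z = 1.212433393.
Intercept c from TP-A: 695.3 − 626390.27 − 5573339.28 = −6199034.25.
At (716347, 4597282): z = 626406.0 + 5573898.2 − 6199034.25 = 1270.0 m.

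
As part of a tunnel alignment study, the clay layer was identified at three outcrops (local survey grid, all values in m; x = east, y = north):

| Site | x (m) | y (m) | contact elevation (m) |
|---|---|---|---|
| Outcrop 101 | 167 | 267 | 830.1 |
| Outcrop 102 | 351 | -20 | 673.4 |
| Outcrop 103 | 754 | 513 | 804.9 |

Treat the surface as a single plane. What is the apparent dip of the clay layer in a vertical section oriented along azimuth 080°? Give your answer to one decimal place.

Let the plane be z = a·x + b·y + c.
Outcrop 102−Outcrop 101: 184a − 287b = −156.7;  Outcrop 103−Outcrop 101: 587a + 246b = −25.2.
Solving gives a = −0.21420, b = 0.40867.
Unit vector along 080° is (sin 80°, cos 80°) = (0.9848, 0.1736).
Slope in that direction = a·(0.9848) + b·(0.1736) = −0.13998.
Apparent dip = arctan|0.13998| = 8.0° (true dip is 24.8°, so apparent ≤ true as expected).

8.0°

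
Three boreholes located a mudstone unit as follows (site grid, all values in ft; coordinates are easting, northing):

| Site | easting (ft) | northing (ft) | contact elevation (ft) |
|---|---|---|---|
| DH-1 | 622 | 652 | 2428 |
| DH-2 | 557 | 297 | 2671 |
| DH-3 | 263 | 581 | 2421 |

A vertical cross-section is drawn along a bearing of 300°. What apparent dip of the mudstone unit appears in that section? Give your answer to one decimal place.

26.4°

Let the plane be z = a·easting + b·northing + c.
DH-2−DH-1: −65a − 355b = 243;  DH-3−DH-1: −359a − 71b = −7.
Solving gives a = 0.16069, b = −0.71393.
Unit vector along 300° is (sin 300°, cos 300°) = (-0.8660, 0.5000).
Slope in that direction = a·(-0.8660) + b·(0.5000) = −0.49613.
Apparent dip = arctan|0.49613| = 26.4° (true dip is 36.2°, so apparent ≤ true as expected).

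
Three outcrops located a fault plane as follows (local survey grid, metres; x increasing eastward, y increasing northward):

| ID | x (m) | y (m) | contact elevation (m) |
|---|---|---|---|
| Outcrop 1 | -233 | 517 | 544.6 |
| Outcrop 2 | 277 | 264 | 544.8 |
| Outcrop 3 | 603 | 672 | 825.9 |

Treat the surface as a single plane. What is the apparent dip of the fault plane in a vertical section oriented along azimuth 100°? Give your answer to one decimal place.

Let the plane be z = a·x + b·y + c.
Outcrop 2−Outcrop 1: 510a − 253b = 0.2;  Outcrop 3−Outcrop 1: 836a + 155b = 281.3.
Solving gives a = 0.24505, b = 0.49317.
Unit vector along 100° is (sin 100°, cos 100°) = (0.9848, -0.1736).
Slope in that direction = a·(0.9848) + b·(-0.1736) = 0.15568.
Apparent dip = arctan|0.15568| = 8.8° (true dip is 28.8°, so apparent ≤ true as expected).

8.8°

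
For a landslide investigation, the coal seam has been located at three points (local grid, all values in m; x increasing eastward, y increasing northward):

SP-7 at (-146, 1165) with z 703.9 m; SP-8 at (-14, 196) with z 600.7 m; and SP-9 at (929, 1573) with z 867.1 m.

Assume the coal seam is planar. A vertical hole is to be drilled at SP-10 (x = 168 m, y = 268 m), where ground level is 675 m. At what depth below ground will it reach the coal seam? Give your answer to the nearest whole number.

46 m

Let the plane be z = a·x + b·y + c.
SP-8−SP-7: 132a − 969b = −103.2;  SP-9−SP-7: 1075a + 408b = 163.2.
Solving gives a = 0.10592, b = 0.12093.
Then c = 703.9 − a·-146 − b·1165 = 578.48.
At (168, 268): z_contact = 17.8 + 32.4 + 578.48 = 628.7 m.
Depth below ground = 675 − 628.7 = 46 m.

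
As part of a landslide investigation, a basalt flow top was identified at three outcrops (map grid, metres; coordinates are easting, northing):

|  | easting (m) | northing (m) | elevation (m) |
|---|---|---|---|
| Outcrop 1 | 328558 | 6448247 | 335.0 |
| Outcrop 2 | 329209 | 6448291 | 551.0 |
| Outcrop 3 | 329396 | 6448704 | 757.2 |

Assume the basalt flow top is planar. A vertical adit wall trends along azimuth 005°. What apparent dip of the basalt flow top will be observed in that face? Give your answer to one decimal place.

Two edge vectors: Outcrop 1→Outcrop 2 = (651, 44, 216), Outcrop 1→Outcrop 3 = (838, 457, 422.2).
Normal n = (Outcrop 1→Outcrop 2) × (Outcrop 1→Outcrop 3) = (-80135.2, -93844.2, 260635).
So ∂z/∂easting = −n_x/n_z = 0.30746 and ∂z/∂northing = −n_y/n_z = 0.36006.
Unit vector along 005° is (sin 5°, cos 5°) = (0.0872, 0.9962).
Slope in that direction = a·(0.0872) + b·(0.9962) = 0.38549.
Apparent dip = arctan|0.38549| = 21.1° (true dip is 25.3°, so apparent ≤ true as expected).

21.1°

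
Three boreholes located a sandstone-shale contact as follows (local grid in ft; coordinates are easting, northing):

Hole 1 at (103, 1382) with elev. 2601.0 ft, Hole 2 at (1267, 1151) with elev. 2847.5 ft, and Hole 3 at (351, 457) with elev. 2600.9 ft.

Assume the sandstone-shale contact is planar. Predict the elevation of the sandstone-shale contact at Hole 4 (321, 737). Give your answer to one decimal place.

2611.0 ft

Two edge vectors: Hole 1→Hole 2 = (1164, -231, 246.5), Hole 1→Hole 3 = (248, -925, -0.1).
Normal n = (Hole 1→Hole 2) × (Hole 1→Hole 3) = (228035.6, 61248.4, -1019412).
So ∂z/∂easting = −n_x/n_z = 0.223693 and ∂z/∂northing = −n_y/n_z = 0.060082.
Intercept c from Hole 1: 2601 − 23.04 − 83.03 = 2494.93.
At (321, 737): z = 71.8 + 44.3 + 2494.93 = 2611.0 ft.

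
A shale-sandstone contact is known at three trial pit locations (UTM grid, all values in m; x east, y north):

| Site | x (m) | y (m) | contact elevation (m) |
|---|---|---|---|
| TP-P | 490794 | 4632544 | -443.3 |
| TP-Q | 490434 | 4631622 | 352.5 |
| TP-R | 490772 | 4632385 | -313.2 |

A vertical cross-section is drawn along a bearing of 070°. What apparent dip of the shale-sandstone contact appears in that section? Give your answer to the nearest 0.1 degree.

23.7°

Two edge vectors: TP-P→TP-Q = (-360, -922, 795.8), TP-P→TP-R = (-22, -159, 130.1).
Normal n = (TP-P→TP-Q) × (TP-P→TP-R) = (6580, 29328.4, 36956).
So ∂z/∂x = −n_x/n_z = −0.17805 and ∂z/∂y = −n_y/n_z = −0.79360.
Unit vector along 070° is (sin 70°, cos 70°) = (0.9397, 0.3420).
Slope in that direction = a·(0.9397) + b·(0.3420) = −0.43874.
Apparent dip = arctan|0.43874| = 23.7° (true dip is 39.1°, so apparent ≤ true as expected).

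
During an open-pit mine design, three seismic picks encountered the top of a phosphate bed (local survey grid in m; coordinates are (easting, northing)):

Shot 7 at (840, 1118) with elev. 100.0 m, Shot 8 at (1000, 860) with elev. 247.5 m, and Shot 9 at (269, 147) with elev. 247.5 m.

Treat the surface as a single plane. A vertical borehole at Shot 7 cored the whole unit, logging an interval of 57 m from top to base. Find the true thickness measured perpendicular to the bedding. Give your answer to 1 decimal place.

51.0 m

Let the plane be z = a·E + b·N + c.
Shot 8−Shot 7: 160a − 258b = 147.5;  Shot 9−Shot 7: −571a − 971b = 147.5.
Solving gives a = 0.34746, b = −0.35623.
|∇z| = √(a²+b²) = 0.49762, so dip δ = arctan(0.49762) = 26.46°.
True thickness = vertical thickness × cos δ = 57 × cos 26.46° = 51.0 m.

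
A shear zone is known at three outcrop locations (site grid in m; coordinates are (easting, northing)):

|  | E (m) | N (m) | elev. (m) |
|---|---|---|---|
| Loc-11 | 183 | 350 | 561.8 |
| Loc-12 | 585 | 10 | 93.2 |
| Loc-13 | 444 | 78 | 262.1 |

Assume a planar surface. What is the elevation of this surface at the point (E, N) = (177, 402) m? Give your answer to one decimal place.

564.6 m

Let the plane be z = a·E + b·N + c.
Loc-12−Loc-11: 402a − 340b = −468.6;  Loc-13−Loc-11: 261a − 272b = −299.7.
Solving gives a = −1.24059, b = −0.08858.
Then c = 561.8 − a·183 − b·350 = 819.83.
At (177, 402): z = −219.6 − 35.6 + 819.83 = 564.6 m.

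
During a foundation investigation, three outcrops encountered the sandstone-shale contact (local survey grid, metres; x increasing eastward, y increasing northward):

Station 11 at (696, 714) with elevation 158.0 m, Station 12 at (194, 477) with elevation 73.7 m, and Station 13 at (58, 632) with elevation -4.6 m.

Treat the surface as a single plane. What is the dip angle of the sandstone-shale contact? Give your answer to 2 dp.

20.95°

Two edge vectors: Station 11→Station 12 = (-502, -237, -84.3), Station 11→Station 13 = (-638, -82, -162.6).
Normal n = (Station 11→Station 12) × (Station 11→Station 13) = (31623.6, -27841.8, -110042).
So ∂z/∂x = −n_x/n_z = 0.28738 and ∂z/∂y = −n_y/n_z = −0.25301.
Gradient magnitude |∇z| = √(a² + b²) = √(0.08259 + 0.06401) = 0.38288.
True dip = arctan(0.38288) = 20.95°, dipping toward NW (azimuth ≈ 311°).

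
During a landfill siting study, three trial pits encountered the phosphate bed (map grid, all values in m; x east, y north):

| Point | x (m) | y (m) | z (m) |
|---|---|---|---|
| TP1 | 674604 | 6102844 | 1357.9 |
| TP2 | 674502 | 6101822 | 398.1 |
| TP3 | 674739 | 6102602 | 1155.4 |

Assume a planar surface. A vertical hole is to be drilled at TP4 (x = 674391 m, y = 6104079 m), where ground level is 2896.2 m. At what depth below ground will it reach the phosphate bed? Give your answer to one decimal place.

Two edge vectors: TP1→TP2 = (-102, -1022, -959.8), TP1→TP3 = (135, -242, -202.5).
Normal n = (TP1→TP2) × (TP1→TP3) = (-25316.6, -150228, 162654).
So ∂z/∂x = −n_x/n_z = 0.155646956 and ∂z/∂y = −n_y/n_z = 0.923604707.
Intercept c from TP1: 1357.9 − 105000.06 − 5636615.44 = −5740257.60.
At (674391, 6104079): z_contact = 104966.91 + 5637756.10 − 5740257.60 = 2465.40 m.
Depth below ground = 2896.2 − 2465.40 = 430.8 m.

430.8 m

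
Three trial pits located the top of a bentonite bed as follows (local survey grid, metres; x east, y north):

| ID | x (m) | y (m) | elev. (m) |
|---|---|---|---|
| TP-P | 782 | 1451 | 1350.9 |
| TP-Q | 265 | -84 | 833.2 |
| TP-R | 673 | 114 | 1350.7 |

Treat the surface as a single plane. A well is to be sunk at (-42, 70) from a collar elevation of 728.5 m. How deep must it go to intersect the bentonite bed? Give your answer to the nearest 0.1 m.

317.3 m

Let the plane be z = a·x + b·y + c.
TP-Q−TP-P: −517a − 1535b = −517.7;  TP-R−TP-P: −109a − 1337b = −0.2.
Solving gives a = 1.320556, b = −0.107510.
Then c = 1350.9 − a·782 − b·1451 = 474.22.
At (-42, 70): z_contact = −55.46 − 7.53 + 474.22 = 411.23 m.
Depth below ground = 728.5 − 411.23 = 317.3 m.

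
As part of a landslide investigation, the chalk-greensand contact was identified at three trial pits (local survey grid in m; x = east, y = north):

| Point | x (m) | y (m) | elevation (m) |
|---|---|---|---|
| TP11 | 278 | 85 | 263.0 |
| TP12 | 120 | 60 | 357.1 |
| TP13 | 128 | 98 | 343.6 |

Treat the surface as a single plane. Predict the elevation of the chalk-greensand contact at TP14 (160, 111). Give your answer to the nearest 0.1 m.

Let the plane be z = a·x + b·y + c.
TP12−TP11: −158a − 25b = 94.1;  TP13−TP11: −150a + 13b = 80.6.
Solving gives a = −0.55794, b = −0.23780.
Then c = 263 − a·278 − b·85 = 438.32.
At (160, 111): z = −89.3 − 26.4 + 438.32 = 322.7 m.

322.7 m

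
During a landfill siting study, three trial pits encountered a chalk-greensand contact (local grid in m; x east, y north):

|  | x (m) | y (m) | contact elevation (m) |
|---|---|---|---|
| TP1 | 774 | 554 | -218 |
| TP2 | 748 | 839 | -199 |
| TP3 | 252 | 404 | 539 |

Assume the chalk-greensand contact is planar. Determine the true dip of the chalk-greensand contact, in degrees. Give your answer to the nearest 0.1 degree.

55.1°

Let the plane be z = a·x + b·y + c.
TP2−TP1: −26a + 285b = 19;  TP3−TP1: −522a − 150b = 757.
Solving gives a = −1.43181, b = −0.06395.
Gradient magnitude |∇z| = √(a² + b²) = √(2.05009 + 0.00409) = 1.43324.
True dip = arctan(1.43324) = 55.1°, dipping toward E (azimuth ≈ 087°).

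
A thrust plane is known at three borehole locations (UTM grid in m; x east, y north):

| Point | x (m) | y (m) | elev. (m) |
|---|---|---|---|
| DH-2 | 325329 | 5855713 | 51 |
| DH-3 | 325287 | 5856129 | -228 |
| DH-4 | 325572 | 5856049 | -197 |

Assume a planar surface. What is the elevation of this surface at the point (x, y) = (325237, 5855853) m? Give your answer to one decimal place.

Two edge vectors: DH-2→DH-3 = (-42, 416, -279), DH-2→DH-4 = (243, 336, -248).
Normal n = (DH-2→DH-3) × (DH-2→DH-4) = (-9424, -78213, -115200).
So ∂z/∂x = −n_x/n_z = −0.081805556 and ∂z/∂y = −n_y/n_z = −0.678932292.
Intercept c from DH-2: 51 + 26613.72 + 3975632.65 = 4002297.37.
At (325237, 5855853): z = −26606.2 − 3975727.7 + 4002297.37 = -36.5 m.

-36.5 m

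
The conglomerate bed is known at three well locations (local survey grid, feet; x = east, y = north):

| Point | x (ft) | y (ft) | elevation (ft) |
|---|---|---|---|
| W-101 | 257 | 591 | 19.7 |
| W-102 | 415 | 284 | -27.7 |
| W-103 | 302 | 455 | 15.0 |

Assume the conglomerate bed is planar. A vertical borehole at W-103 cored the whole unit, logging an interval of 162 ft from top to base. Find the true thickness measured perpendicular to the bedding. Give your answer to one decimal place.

Two edge vectors: W-101→W-102 = (158, -307, -47.4), W-101→W-103 = (45, -136, -4.7).
Normal n = (W-101→W-102) × (W-101→W-103) = (-5003.5, -1390.4, -7673).
So ∂z/∂x = −n_x/n_z = −0.65209 and ∂z/∂y = −n_y/n_z = −0.18121.
|∇z| = √(a²+b²) = 0.67680, so dip δ = arctan(0.67680) = 34.09°.
True thickness = vertical thickness × cos δ = 162 × cos 34.09° = 134.2 ft.

134.2 ft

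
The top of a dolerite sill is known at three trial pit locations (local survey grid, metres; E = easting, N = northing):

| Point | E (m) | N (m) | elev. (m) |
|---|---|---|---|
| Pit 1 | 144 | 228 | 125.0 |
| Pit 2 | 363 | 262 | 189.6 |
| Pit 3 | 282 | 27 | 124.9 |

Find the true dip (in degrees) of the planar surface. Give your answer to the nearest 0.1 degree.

17.9°

Let the plane be z = a·E + b·N + c.
Pit 2−Pit 1: 219a + 34b = 64.6;  Pit 3−Pit 1: 138a − 201b = −0.1.
Solving gives a = 0.26649, b = 0.18346.
Gradient magnitude |∇z| = √(a² + b²) = √(0.07102 + 0.03366) = 0.32354.
True dip = arctan(0.32354) = 17.9°, dipping toward SW (azimuth ≈ 235°).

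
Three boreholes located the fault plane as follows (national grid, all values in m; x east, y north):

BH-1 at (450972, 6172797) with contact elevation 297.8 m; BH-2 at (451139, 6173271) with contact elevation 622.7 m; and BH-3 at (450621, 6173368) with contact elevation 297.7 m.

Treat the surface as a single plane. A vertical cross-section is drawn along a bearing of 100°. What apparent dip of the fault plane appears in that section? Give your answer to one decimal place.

31.9°

Let the plane be z = a·x + b·y + c.
BH-2−BH-1: 167a + 474b = 324.9;  BH-3−BH-1: −351a + 571b = −0.1.
Solving gives a = 0.70899, b = 0.43565.
Unit vector along 100° is (sin 100°, cos 100°) = (0.9848, -0.1736).
Slope in that direction = a·(0.9848) + b·(-0.1736) = 0.62257.
Apparent dip = arctan|0.62257| = 31.9° (true dip is 39.8°, so apparent ≤ true as expected).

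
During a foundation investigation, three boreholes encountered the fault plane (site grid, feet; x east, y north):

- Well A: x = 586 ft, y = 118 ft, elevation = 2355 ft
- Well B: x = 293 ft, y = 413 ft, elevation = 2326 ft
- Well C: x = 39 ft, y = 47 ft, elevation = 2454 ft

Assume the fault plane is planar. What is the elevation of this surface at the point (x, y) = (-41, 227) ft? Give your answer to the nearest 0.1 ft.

2421.6 ft

Two edge vectors: Well A→Well B = (-293, 295, -29), Well A→Well C = (-547, -71, 99).
Normal n = (Well A→Well B) × (Well A→Well C) = (27146, 44870, 182168).
So ∂z/∂x = −n_x/n_z = −0.14902 and ∂z/∂y = −n_y/n_z = −0.24631.
Intercept c from Well A: 2355 + 87.32 + 29.06 = 2471.39.
At (-41, 227): z = 6.1 − 55.9 + 2471.39 = 2421.6 ft.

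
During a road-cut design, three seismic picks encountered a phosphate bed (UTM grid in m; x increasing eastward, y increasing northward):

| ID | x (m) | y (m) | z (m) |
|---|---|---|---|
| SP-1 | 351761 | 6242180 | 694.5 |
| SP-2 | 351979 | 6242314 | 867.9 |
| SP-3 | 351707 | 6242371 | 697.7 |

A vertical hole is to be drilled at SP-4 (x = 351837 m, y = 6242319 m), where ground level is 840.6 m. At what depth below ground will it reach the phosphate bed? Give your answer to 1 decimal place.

Two edge vectors: SP-1→SP-2 = (218, 134, 173.4), SP-1→SP-3 = (-54, 191, 3.2).
Normal n = (SP-1→SP-2) × (SP-1→SP-3) = (-32690.6, -10061.2, 48874).
So ∂z/∂x = −n_x/n_z = 0.668875066 and ∂z/∂y = −n_y/n_z = 0.205859966.
Intercept c from SP-1: 694.5 − 235284.16 − 1285014.97 = −1519604.63.
At (351837, 6242319): z_contact = 235335.00 + 1285043.58 − 1519604.63 = 773.95 m.
Depth below ground = 840.6 − 773.95 = 66.7 m.

66.7 m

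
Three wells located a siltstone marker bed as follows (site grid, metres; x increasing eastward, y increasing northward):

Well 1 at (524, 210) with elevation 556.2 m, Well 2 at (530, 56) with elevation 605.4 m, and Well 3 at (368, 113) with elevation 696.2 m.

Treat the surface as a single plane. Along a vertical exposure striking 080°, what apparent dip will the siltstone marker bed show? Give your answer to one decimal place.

Let the plane be z = a·x + b·y + c.
Well 2−Well 1: 6a − 154b = 49.2;  Well 3−Well 1: −156a − 97b = 140.
Solving gives a = −0.68226, b = −0.34606.
Unit vector along 080° is (sin 80°, cos 80°) = (0.9848, 0.1736).
Slope in that direction = a·(0.9848) + b·(0.1736) = −0.73198.
Apparent dip = arctan|0.73198| = 36.2° (true dip is 37.4°, so apparent ≤ true as expected).

36.2°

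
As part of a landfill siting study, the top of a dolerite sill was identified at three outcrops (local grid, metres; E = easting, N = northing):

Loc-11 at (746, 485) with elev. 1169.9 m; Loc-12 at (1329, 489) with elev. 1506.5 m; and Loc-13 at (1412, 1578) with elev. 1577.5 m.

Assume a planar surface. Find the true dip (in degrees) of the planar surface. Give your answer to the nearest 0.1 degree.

30.0°

Let the plane be z = a·E + b·N + c.
Loc-12−Loc-11: 583a + 4b = 336.6;  Loc-13−Loc-11: 666a + 1093b = 407.6.
Solving gives a = 0.57721, b = 0.02120.
Gradient magnitude |∇z| = √(a² + b²) = √(0.33317 + 0.00045) = 0.57760.
True dip = arctan(0.57760) = 30.0°, dipping toward W (azimuth ≈ 268°).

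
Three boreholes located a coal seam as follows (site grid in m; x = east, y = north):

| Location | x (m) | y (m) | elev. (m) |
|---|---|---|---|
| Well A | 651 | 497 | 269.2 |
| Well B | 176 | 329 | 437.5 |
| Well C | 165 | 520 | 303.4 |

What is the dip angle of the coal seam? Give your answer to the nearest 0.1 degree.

Let the plane be z = a·x + b·y + c.
Well B−Well A: −475a − 168b = 168.3;  Well C−Well A: −486a + 23b = 34.2.
Solving gives a = −0.10388, b = −0.70808.
Gradient magnitude |∇z| = √(a² + b²) = √(0.01079 + 0.50137) = 0.71566.
True dip = arctan(0.71566) = 35.6°, dipping toward N (azimuth ≈ 008°).

35.6°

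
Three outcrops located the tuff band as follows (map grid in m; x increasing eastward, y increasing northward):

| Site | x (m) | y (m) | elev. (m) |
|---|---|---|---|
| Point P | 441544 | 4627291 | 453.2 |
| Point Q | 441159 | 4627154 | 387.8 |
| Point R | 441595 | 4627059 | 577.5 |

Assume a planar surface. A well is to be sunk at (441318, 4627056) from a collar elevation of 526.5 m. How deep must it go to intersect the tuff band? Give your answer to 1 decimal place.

40.2 m

Let the plane be z = a·x + b·y + c.
Point Q−Point P: −385a − 137b = −65.4;  Point R−Point P: 51a − 232b = 124.3.
Solving gives a = 0.334367180, b = −0.462272732.
Then c = 453.2 − a·441544 − b·4627291 = 1991885.83.
At (441318, 4627056): z_contact = 147562.26 − 2138961.82 + 1991885.83 = 486.27 m.
Depth below ground = 526.5 − 486.27 = 40.2 m.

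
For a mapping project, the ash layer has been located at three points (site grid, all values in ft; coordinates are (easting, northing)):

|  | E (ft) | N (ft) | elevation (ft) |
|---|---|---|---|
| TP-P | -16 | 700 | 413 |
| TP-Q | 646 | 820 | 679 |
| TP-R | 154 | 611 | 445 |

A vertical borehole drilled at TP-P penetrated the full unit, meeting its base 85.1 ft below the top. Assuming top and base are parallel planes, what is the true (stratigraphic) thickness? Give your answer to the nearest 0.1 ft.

77.3 ft

Two edge vectors: TP-P→TP-Q = (662, 120, 266), TP-P→TP-R = (170, -89, 32).
Normal n = (TP-P→TP-Q) × (TP-P→TP-R) = (27514, 24036, -79318).
So ∂z/∂E = −n_x/n_z = 0.34688 and ∂z/∂N = −n_y/n_z = 0.30303.
|∇z| = √(a²+b²) = 0.46060, so dip δ = arctan(0.46060) = 24.73°.
True thickness = vertical thickness × cos δ = 85.1 × cos 24.73° = 77.3 ft.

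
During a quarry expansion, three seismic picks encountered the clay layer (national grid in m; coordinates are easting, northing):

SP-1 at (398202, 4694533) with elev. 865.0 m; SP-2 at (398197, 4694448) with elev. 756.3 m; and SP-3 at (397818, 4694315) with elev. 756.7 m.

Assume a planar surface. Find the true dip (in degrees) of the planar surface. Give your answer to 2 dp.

Let the plane be z = a·easting + b·northing + c.
SP-2−SP-1: −5a − 85b = −108.7;  SP-3−SP-1: −384a − 218b = −108.3.
Solving gives a = −0.45931, b = 1.30584.
Gradient magnitude |∇z| = √(a² + b²) = √(0.21096 + 1.70522) = 1.38426.
True dip = arctan(1.38426) = 54.16°, dipping toward SSE (azimuth ≈ 161°).

54.16°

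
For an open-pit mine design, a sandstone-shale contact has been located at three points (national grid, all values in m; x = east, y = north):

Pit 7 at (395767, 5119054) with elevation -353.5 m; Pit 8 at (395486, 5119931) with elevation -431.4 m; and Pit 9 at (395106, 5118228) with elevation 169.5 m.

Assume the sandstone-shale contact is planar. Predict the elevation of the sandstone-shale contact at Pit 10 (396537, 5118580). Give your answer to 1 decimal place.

-611.6 m

Two edge vectors: Pit 7→Pit 8 = (-281, 877, -77.9), Pit 7→Pit 9 = (-661, -826, 523).
Normal n = (Pit 7→Pit 8) × (Pit 7→Pit 9) = (394325.6, 198454.9, 811803).
So ∂z/∂x = −n_x/n_z = −0.485740506 and ∂z/∂y = −n_y/n_z = −0.244461895.
Intercept c from Pit 7: -353.5 + 192240.06 + 1251413.64 = 1443300.21.
At (396537, 5118580): z = −192614.1 − 1251297.8 + 1443300.21 = -611.6 m.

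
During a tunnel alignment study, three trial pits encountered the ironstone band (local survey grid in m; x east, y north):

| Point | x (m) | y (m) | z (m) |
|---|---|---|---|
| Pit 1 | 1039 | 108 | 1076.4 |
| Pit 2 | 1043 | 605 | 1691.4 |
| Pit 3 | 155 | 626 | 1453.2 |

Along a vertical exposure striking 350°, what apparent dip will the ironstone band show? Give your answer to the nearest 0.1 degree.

Two edge vectors: Pit 1→Pit 2 = (4, 497, 615), Pit 1→Pit 3 = (-884, 518, 376.8).
Normal n = (Pit 1→Pit 2) × (Pit 1→Pit 3) = (-131300.4, -545167.2, 441420).
So ∂z/∂x = −n_x/n_z = 0.29745 and ∂z/∂y = −n_y/n_z = 1.23503.
Unit vector along 350° is (sin 350°, cos 350°) = (-0.1736, 0.9848).
Slope in that direction = a·(-0.1736) + b·(0.9848) = 1.16462.
Apparent dip = arctan|1.16462| = 49.3° (true dip is 51.8°, so apparent ≤ true as expected).

49.3°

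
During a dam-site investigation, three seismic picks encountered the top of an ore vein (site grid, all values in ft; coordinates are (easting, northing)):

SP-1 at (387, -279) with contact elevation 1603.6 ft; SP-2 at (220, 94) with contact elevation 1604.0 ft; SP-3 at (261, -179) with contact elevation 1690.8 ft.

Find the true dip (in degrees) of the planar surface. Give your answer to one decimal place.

49.6°

Two edge vectors: SP-1→SP-2 = (-167, 373, 0.4), SP-1→SP-3 = (-126, 100, 87.2).
Normal n = (SP-1→SP-2) × (SP-1→SP-3) = (32485.6, 14512, 30298).
So ∂z/∂E = −n_x/n_z = −1.07220 and ∂z/∂N = −n_y/n_z = −0.47898.
Gradient magnitude |∇z| = √(a² + b²) = √(1.14962 + 0.22942) = 1.17432.
True dip = arctan(1.17432) = 49.6°, dipping toward ENE (azimuth ≈ 066°).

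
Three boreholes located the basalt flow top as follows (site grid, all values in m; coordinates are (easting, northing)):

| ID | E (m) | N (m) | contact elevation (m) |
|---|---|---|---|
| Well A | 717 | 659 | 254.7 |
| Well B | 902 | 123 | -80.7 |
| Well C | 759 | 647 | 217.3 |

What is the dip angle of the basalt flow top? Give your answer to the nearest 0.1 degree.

Let the plane be z = a·E + b·N + c.
Well B−Well A: 185a − 536b = −335.4;  Well C−Well A: 42a − 12b = −37.4.
Solving gives a = −0.78955, b = 0.35323.
Gradient magnitude |∇z| = √(a² + b²) = √(0.62339 + 0.12477) = 0.86497.
True dip = arctan(0.86497) = 40.9°, dipping toward ESE (azimuth ≈ 114°).

40.9°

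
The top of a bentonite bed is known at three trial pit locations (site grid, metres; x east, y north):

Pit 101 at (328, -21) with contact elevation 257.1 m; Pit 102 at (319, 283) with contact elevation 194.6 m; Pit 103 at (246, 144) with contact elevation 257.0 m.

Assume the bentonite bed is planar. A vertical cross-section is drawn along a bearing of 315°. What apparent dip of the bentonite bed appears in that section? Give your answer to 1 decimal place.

8.8°

Two edge vectors: Pit 101→Pit 102 = (-9, 304, -62.5), Pit 101→Pit 103 = (-82, 165, -0.1).
Normal n = (Pit 101→Pit 102) × (Pit 101→Pit 103) = (10282.1, 5124.1, 23443).
So ∂z/∂x = −n_x/n_z = −0.43860 and ∂z/∂y = −n_y/n_z = −0.21858.
Unit vector along 315° is (sin 315°, cos 315°) = (-0.7071, 0.7071).
Slope in that direction = a·(-0.7071) + b·(0.7071) = 0.15558.
Apparent dip = arctan|0.15558| = 8.8° (true dip is 26.1°, so apparent ≤ true as expected).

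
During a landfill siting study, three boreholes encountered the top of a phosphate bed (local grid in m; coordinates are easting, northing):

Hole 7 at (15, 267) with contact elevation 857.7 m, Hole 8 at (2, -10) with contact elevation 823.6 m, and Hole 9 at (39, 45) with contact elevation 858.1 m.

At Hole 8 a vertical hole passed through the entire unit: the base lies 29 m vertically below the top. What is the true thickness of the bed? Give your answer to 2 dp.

Two edge vectors: Hole 7→Hole 8 = (-13, -277, -34.1), Hole 7→Hole 9 = (24, -222, 0.4).
Normal n = (Hole 7→Hole 8) × (Hole 7→Hole 9) = (-7681, -813.2, 9534).
So ∂z/∂easting = −n_x/n_z = 0.80564 and ∂z/∂northing = −n_y/n_z = 0.08529.
|∇z| = √(a²+b²) = 0.81015, so dip δ = arctan(0.81015) = 39.01°.
True thickness = vertical thickness × cos δ = 29 × cos 39.01° = 22.53 m.

22.53 m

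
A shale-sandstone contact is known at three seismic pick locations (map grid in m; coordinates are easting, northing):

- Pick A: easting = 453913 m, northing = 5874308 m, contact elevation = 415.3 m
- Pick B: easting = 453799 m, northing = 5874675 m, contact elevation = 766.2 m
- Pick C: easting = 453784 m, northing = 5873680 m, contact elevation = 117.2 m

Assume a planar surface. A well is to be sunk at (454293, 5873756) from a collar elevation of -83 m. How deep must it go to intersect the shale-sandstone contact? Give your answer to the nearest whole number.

Let the plane be z = a·easting + b·northing + c.
Pick B−Pick A: −114a + 367b = 350.9;  Pick C−Pick A: −129a − 628b = −298.1.
Solving gives a = −0.93296759, b = 0.66632614.
Then c = 415.3 − a·453913 − b·5874308 = −3490303.58.
At (454293, 5873756): z_contact = −423840.6 + 3913837.2 − 3490303.58 = -307.0 m.
Depth below ground = -83 − (-307.0) = 224 m.

224 m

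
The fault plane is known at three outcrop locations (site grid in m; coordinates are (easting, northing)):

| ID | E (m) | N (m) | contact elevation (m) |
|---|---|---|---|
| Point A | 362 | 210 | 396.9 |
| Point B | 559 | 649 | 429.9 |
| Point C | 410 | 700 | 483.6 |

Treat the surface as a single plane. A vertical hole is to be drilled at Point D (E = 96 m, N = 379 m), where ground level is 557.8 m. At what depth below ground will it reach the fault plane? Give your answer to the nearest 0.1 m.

49.0 m

Let the plane be z = a·E + b·N + c.
Point B−Point A: 197a + 439b = 33;  Point C−Point A: 48a + 490b = 86.7.
Solving gives a = −0.29011, b = 0.20536.
Then c = 396.9 − a·362 − b·210 = 458.80.
At (96, 379): z_contact = −27.85 + 77.83 + 458.80 = 508.78 m.
Depth below ground = 557.8 − 508.78 = 49.0 m.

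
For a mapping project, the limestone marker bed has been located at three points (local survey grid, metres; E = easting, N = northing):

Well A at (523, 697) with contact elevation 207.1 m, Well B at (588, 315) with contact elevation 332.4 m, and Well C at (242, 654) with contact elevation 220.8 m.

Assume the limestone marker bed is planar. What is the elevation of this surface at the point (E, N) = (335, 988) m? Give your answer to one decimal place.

111.5 m

Let the plane be z = a·E + b·N + c.
Well B−Well A: 65a − 382b = 125.3;  Well C−Well A: −281a − 43b = 13.7.
Solving gives a = 0.00140, b = −0.32777.
Then c = 207.1 − a·523 − b·697 = 434.82.
At (335, 988): z = 0.5 − 323.8 + 434.82 = 111.5 m.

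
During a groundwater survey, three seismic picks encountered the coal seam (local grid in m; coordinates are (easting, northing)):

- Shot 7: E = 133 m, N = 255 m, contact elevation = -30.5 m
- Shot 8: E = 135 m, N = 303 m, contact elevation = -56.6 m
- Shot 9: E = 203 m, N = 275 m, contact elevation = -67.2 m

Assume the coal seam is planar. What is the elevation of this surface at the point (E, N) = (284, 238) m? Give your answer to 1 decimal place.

Two edge vectors: Shot 7→Shot 8 = (2, 48, -26.1), Shot 7→Shot 9 = (70, 20, -36.7).
Normal n = (Shot 7→Shot 8) × (Shot 7→Shot 9) = (-1239.6, -1753.6, -3320).
So ∂z/∂E = −n_x/n_z = −0.37337 and ∂z/∂N = −n_y/n_z = −0.52819.
Intercept c from Shot 7: -30.5 + 49.66 + 134.69 = 153.85.
At (284, 238): z = −106.0 − 125.7 + 153.85 = -77.9 m.

-77.9 m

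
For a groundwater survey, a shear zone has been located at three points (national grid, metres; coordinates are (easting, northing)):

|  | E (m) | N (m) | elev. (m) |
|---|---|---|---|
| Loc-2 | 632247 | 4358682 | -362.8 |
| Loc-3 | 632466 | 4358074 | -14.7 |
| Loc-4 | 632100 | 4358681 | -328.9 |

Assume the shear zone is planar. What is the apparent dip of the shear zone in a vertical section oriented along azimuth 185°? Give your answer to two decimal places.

Let the plane be z = a·E + b·N + c.
Loc-3−Loc-2: 219a − 608b = 348.1;  Loc-4−Loc-2: −147a − 1b = 33.9.
Solving gives a = −0.22616, b = −0.65400.
Unit vector along 185° is (sin 185°, cos 185°) = (-0.0872, -0.9962).
Slope in that direction = a·(-0.0872) + b·(-0.9962) = 0.67122.
Apparent dip = arctan|0.67122| = 33.87° (true dip is 34.7°, so apparent ≤ true as expected).

33.87°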